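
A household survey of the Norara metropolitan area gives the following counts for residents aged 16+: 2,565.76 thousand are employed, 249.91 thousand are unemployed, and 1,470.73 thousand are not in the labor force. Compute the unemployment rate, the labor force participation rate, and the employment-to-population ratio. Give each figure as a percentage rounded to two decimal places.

Labor force = employed + unemployed = 2,565.76 + 249.91 = 2,815.67 thousand.
Working-age population = 2,815.67 + 1,470.73 = 4,286.40 thousand.
Unemployment rate = 249.91 / 2,815.67 = 8.88%.
Labor force participation rate = 2,815.67 / 4,286.40 = 65.69%.
Employment-population ratio = 2,565.76 / 4,286.40 = 59.86%.

Unemployment rate ≈ 8.88%; labor force participation rate ≈ 65.69%; employment-population ratio ≈ 59.86%.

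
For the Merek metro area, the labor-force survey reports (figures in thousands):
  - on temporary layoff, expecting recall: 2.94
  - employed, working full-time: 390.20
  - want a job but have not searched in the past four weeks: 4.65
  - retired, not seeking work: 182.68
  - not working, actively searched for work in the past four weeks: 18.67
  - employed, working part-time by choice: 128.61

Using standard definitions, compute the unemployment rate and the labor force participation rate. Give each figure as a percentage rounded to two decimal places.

Employed = 390.20 + 128.61 = 518.81 thousand.
Unemployed = 2.94 + 18.67 = 21.61 thousand (jobless and actively searching, or on temporary layoff).
Labor force = 518.81 + 21.61 = 540.42 thousand.
Not in labor force = 4.65 + 182.68 = 187.33 thousand (those not working and not actively searching are outside the labor force — including those who want a job but have given up searching).
Civilian working-age population = 540.42 + 187.33 = 727.75 thousand.
Unemployment rate = 21.61 / 540.42 = 4.00%.
Labor force participation rate = 540.42 / 727.75 = 74.26%.

Unemployment rate ≈ 4.00%; labor force participation rate ≈ 74.26%.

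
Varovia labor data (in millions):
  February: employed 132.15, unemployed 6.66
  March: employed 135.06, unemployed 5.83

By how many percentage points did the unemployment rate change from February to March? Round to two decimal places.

The unemployment rate changed by −0.66 percentage points.

February: labor force = 132.15 + 6.66 = 138.81; u = 6.66/138.81 = 4.80%.
March: labor force = 135.06 + 5.83 = 140.89; u = 5.83/140.89 = 4.14%.
Change = 4.14% − 4.80% = −0.66 pp.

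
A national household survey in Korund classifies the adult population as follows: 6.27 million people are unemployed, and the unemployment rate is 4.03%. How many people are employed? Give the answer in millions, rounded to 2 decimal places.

About 149.31 million are employed.

Labor force = U / u = 6.27 / 0.0403 ≈ 155.58 million.
Employed = labor force − unemployed = 155.58 − 6.27 = 149.31 million.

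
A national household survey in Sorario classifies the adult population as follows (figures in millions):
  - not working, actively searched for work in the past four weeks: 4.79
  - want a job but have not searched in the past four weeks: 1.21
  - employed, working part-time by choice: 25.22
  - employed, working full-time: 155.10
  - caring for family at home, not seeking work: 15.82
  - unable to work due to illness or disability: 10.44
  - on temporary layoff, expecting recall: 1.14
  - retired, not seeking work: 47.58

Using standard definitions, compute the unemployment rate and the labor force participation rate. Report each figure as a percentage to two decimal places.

Unemployment rate ≈ 3.18%; labor force participation rate ≈ 71.28%.

Employed = 25.22 + 155.10 = 180.32 million.
Unemployed = 4.79 + 1.14 = 5.93 million (jobless and actively searching, or on temporary layoff).
Labor force = 180.32 + 5.93 = 186.25 million.
Not in labor force = 1.21 + 15.82 + 10.44 + 47.58 = 75.05 million (those not working and not actively searching are outside the labor force — including those who want a job but have given up searching).
Civilian working-age population = 186.25 + 75.05 = 261.30 million.
Unemployment rate = 5.93 / 186.25 = 3.18%.
Labor force participation rate = 186.25 / 261.30 = 71.28%.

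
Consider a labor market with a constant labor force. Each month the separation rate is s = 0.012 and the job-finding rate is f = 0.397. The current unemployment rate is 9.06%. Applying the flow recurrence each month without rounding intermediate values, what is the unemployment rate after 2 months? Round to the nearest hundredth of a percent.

With a fixed labor force, u_{t+1} = u_t + s·(1−u_t) − f·u_t = u_t·(1−s−f) + s.
Here 1−s−f = 0.591 and s = 0.012.
u_1 = 0.090600 × 0.591 + 0.012 = 0.065545.
u_2 = 0.065545 × 0.591 + 0.012 = 0.050737.

Unemployment rate after two months ≈ 5.07%.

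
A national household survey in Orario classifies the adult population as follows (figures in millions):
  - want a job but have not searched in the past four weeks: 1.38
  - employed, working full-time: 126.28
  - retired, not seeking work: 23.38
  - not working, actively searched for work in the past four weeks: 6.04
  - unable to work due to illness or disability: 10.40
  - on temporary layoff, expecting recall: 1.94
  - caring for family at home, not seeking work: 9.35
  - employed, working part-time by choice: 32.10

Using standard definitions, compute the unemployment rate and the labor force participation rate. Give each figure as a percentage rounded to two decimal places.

Employed = 126.28 + 32.10 = 158.38 million.
Unemployed = 6.04 + 1.94 = 7.98 million (jobless and actively searching, or on temporary layoff).
Labor force = 158.38 + 7.98 = 166.36 million.
Not in labor force = 1.38 + 23.38 + 10.40 + 9.35 = 44.51 million (those not working and not actively searching are outside the labor force — including those who want a job but have given up searching).
Civilian working-age population = 166.36 + 44.51 = 210.87 million.
Unemployment rate = 7.98 / 166.36 = 4.80%.
Labor force participation rate = 166.36 / 210.87 = 78.89%.

Unemployment rate ≈ 4.80%; labor force participation rate ≈ 78.89%.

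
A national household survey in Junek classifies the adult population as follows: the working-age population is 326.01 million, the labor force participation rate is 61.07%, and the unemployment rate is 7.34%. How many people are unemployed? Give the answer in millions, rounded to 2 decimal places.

About 14.61 million are unemployed.

Labor force = 0.6107 × 326.01 = 199.09 million.
Unemployed = 0.0734 × 199.09 ≈ 14.61 million.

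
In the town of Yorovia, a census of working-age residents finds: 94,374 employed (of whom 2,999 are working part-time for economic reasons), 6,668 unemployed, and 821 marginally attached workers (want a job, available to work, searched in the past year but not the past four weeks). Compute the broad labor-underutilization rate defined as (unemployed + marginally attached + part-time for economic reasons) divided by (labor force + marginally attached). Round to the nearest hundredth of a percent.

Broad underutilization rate ≈ 10.30%.

Labor force = 94,374 + 6,668 = 101,042.
Numerator = 6,668 + 821 + 2,999 = 10,488.
Denominator = 101,042 + 821 = 101,863.
Broad rate = 10,488 / 101,863 = 10.30%.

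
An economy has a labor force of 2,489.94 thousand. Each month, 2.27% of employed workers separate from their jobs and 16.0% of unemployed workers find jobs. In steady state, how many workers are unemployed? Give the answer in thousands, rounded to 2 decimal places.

Steady-state unemployment rate u* = s/(s+f) = 2.27/(2.27+16.0) = 0.124247.
Unemployed = u* × labor force = 0.124247 × 2,489.94 ≈ 309.37 thousand.

About 309.37 thousand are unemployed in steady state.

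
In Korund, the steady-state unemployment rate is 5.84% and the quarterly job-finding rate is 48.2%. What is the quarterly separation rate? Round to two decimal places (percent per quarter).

Separation rate ≈ 2.99% per quarter.

From u* = s/(s+f): s = u·f/(1−u).
s = 0.0584 × 48.2 / (1 − 0.0584) = 2.8149 / 0.9416 ≈ 2.99% per quarter.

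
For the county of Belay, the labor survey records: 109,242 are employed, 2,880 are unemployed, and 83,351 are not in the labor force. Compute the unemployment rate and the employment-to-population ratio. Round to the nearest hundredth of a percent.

Labor force = employed + unemployed = 109,242 + 2,880 = 112,122.
Working-age population = 112,122 + 83,351 = 195,473.
Unemployment rate = 2,880 / 112,122 = 2.57%.
Employment-population ratio = 109,242 / 195,473 = 55.89%.

Unemployment rate ≈ 2.57%; employment-population ratio ≈ 55.89%.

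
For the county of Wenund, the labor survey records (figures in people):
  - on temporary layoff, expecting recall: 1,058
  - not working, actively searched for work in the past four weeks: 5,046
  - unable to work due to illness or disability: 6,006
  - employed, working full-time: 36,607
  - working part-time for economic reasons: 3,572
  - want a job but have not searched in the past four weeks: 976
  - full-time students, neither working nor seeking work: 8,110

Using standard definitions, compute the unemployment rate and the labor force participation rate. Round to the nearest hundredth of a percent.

Employed = 36,607 + 3,572 = 40,179 (anyone who worked, including part-time for economic reasons, counts as employed).
Unemployed = 1,058 + 5,046 = 6,104 (jobless and actively searching, or on temporary layoff).
Labor force = 40,179 + 6,104 = 46,283.
Not in labor force = 6,006 + 976 + 8,110 = 15,092 (those not working and not actively searching are outside the labor force — including those who want a job but have given up searching).
Civilian working-age population = 46,283 + 15,092 = 61,375.
Unemployment rate = 6,104 / 46,283 = 13.19%.
Labor force participation rate = 46,283 / 61,375 = 75.41%.

Unemployment rate ≈ 13.19%; labor force participation rate ≈ 75.41%.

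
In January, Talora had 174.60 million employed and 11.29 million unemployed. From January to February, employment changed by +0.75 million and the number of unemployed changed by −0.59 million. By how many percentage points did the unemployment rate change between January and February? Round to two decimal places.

The unemployment rate changed by −0.32 percentage points.

January: labor force = 174.60 + 11.29 = 185.89; u = 11.29/185.89 = 6.07%.
February: labor force = 175.35 + 10.70 = 186.05; u = 10.70/186.05 = 5.75%.
Change = 5.75% − 6.07% = −0.32 pp.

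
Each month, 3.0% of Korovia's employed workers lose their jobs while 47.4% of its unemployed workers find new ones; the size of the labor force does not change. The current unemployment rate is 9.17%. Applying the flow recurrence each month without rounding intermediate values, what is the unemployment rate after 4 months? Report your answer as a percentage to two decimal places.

Unemployment rate after four months ≈ 6.15%.

With a fixed labor force, u_{t+1} = u_t + s·(1−u_t) − f·u_t = u_t·(1−s−f) + s.
Here 1−s−f = 0.496 and s = 0.030.
u_1 = 0.091700 × 0.496 + 0.030 = 0.075483.
u_2 = 0.075483 × 0.496 + 0.030 = 0.067440.
u_3 = 0.067440 × 0.496 + 0.030 = 0.063450.
u_4 = 0.063450 × 0.496 + 0.030 = 0.061471.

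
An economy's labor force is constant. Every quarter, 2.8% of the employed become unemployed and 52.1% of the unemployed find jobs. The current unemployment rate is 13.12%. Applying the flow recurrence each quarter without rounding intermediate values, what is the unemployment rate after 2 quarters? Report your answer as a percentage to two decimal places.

With a fixed labor force, u_{t+1} = u_t + s·(1−u_t) − f·u_t = u_t·(1−s−f) + s.
Here 1−s−f = 0.451 and s = 0.028.
u_1 = 0.131200 × 0.451 + 0.028 = 0.087171.
u_2 = 0.087171 × 0.451 + 0.028 = 0.067314.

Unemployment rate after two quarters ≈ 6.73%.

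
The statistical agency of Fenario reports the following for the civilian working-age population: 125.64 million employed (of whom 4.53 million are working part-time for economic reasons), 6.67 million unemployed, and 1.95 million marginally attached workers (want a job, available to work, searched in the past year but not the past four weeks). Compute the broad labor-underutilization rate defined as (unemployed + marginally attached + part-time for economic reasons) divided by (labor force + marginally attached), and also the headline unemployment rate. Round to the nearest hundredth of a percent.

Labor force = 125.64 + 6.67 = 132.31 million.
Numerator = 6.67 + 1.95 + 4.53 = 13.15 million.
Denominator = 132.31 + 1.95 = 134.26 million.
Broad rate = 13.15 / 134.26 = 9.79%.
Headline unemployment rate = 6.67 / 132.31 = 5.04%.

Broad underutilization rate ≈ 9.79%; headline unemployment rate ≈ 5.04%.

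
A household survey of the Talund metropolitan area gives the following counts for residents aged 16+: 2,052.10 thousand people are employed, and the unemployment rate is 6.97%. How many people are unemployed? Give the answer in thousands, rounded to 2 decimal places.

About 153.75 thousand are unemployed.

Let U be the number unemployed. The labor force is E + U, and U/(E+U) = 0.0697.
So U = 0.0697 × 2,052.10 / (1 − 0.0697) = 143.0314 / 0.9303 ≈ 153.75 thousand.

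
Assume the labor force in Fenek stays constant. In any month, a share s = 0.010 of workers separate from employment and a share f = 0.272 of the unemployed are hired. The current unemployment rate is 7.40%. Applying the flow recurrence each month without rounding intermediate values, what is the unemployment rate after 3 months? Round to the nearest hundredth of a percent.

With a fixed labor force, u_{t+1} = u_t + s·(1−u_t) − f·u_t = u_t·(1−s−f) + s.
Here 1−s−f = 0.718 and s = 0.010.
u_1 = 0.074000 × 0.718 + 0.010 = 0.063132.
u_2 = 0.063132 × 0.718 + 0.010 = 0.055329.
u_3 = 0.055329 × 0.718 + 0.010 = 0.049726.

Unemployment rate after three months ≈ 4.97%.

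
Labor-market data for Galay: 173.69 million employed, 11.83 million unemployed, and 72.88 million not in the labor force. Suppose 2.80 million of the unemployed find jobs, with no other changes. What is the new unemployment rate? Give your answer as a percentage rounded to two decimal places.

Initially, labor force = 173.69 + 11.83 = 185.52 million, so u = 11.83/185.52 = 6.38%.
After the change, unemployed falls and employed rises by 2.80; labor force unchanged → E = 176.49, U = 9.03, labor force = 185.52 million.
New unemployment rate = 9.03 / 185.52 = 4.87%.

New unemployment rate ≈ 4.87%.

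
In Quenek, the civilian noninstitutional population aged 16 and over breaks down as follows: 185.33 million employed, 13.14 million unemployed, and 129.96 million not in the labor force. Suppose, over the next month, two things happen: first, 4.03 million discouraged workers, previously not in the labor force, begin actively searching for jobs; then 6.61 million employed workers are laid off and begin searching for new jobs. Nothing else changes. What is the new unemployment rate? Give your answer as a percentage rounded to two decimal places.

Initially, labor force = 185.33 + 13.14 = 198.47 million, so u = 13.14/198.47 = 6.62%.
After the first change, unemployed and labor force both rise by 4.03 → E = 185.33, U = 17.17, labor force = 202.50 million.
After the second change, employed falls and unemployed rises by 6.61; labor force unchanged → E = 178.72, U = 23.78, labor force = 202.50 million.
New unemployment rate = 23.78 / 202.50 = 11.74%.

New unemployment rate ≈ 11.74%.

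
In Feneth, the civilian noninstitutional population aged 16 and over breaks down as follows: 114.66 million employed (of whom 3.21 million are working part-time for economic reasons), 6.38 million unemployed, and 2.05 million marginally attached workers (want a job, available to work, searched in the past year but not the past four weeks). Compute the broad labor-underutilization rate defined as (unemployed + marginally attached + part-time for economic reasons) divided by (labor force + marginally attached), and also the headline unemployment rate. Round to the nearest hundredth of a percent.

Labor force = 114.66 + 6.38 = 121.04 million.
Numerator = 6.38 + 2.05 + 3.21 = 11.64 million.
Denominator = 121.04 + 2.05 = 123.09 million.
Broad rate = 11.64 / 123.09 = 9.46%.
Headline unemployment rate = 6.38 / 121.04 = 5.27%.

Broad underutilization rate ≈ 9.46%; headline unemployment rate ≈ 5.27%.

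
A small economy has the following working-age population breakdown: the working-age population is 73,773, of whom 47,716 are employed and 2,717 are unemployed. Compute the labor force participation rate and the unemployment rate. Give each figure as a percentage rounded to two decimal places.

Labor force participation rate ≈ 68.36%; unemployment rate ≈ 5.39%.

Labor force = employed + unemployed = 47,716 + 2,717 = 50,433.
Unemployment rate = 2,717 / 50,433 = 5.39%.
Labor force participation rate = 50,433 / 73,773 = 68.36%.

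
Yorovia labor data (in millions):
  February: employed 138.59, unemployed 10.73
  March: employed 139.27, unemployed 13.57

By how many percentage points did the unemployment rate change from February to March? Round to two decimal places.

The unemployment rate changed by +1.69 percentage points.

February: labor force = 138.59 + 10.73 = 149.32; u = 10.73/149.32 = 7.19%.
March: labor force = 139.27 + 13.57 = 152.84; u = 13.57/152.84 = 8.88%.
Change = 8.88% − 7.19% = +1.69 pp.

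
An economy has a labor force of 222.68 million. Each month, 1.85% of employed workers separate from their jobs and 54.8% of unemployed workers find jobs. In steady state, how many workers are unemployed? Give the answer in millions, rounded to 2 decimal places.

About 7.27 million are unemployed in steady state.

Steady-state unemployment rate u* = s/(s+f) = 1.85/(1.85+54.8) = 0.032657.
Unemployed = u* × labor force = 0.032657 × 222.68 ≈ 7.27 million.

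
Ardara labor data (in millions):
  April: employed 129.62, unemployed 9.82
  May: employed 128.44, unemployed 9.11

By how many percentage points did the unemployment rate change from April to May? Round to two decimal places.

The unemployment rate changed by −0.42 percentage points.

April: labor force = 129.62 + 9.82 = 139.44; u = 9.82/139.44 = 7.04%.
May: labor force = 128.44 + 9.11 = 137.55; u = 9.11/137.55 = 6.62%.
Change = 6.62% − 7.04% = −0.42 pp.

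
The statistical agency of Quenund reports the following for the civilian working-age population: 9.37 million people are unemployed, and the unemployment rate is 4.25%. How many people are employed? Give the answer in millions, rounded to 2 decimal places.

About 211.10 million are employed.

Labor force = U / u = 9.37 / 0.0425 ≈ 220.47 million.
Employed = labor force − unemployed = 220.47 − 9.37 = 211.10 million.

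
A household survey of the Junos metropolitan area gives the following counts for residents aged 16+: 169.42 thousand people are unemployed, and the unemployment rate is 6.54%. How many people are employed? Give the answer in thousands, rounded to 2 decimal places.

About 2,421.10 thousand are employed.

Labor force = U / u = 169.42 / 0.0654 ≈ 2,590.52 thousand.
Employed = labor force − unemployed = 2,590.52 − 169.42 = 2,421.10 thousand.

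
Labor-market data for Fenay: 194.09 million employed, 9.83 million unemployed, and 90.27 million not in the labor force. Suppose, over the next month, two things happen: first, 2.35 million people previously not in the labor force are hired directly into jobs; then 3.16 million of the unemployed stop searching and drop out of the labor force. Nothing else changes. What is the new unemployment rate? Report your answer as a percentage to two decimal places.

New unemployment rate ≈ 3.28%.

Initially, labor force = 194.09 + 9.83 = 203.92 million, so u = 9.83/203.92 = 4.82%.
After the first change, employed and labor force both rise by 2.35; unemployed unchanged → E = 196.44, U = 9.83, labor force = 206.27 million.
After the second change, unemployed and labor force both fall by 3.16 → E = 196.44, U = 6.67, labor force = 203.11 million.
New unemployment rate = 6.67 / 203.11 = 3.28%.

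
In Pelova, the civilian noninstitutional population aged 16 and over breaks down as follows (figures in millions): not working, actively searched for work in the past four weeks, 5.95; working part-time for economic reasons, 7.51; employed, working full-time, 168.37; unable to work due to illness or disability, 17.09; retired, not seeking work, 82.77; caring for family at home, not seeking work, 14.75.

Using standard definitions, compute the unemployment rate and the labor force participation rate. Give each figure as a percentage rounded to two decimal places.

Unemployment rate ≈ 3.27%; labor force participation rate ≈ 61.34%.

Employed = 7.51 + 168.37 = 175.88 million (anyone who worked, including part-time for economic reasons, counts as employed).
Unemployed = 5.95 million.
Labor force = 175.88 + 5.95 = 181.83 million.
Not in labor force = 17.09 + 82.77 + 14.75 = 114.61 million (those not working and not actively searching are outside the labor force).
Civilian working-age population = 181.83 + 114.61 = 296.44 million.
Unemployment rate = 5.95 / 181.83 = 3.27%.
Labor force participation rate = 181.83 / 296.44 = 61.34%.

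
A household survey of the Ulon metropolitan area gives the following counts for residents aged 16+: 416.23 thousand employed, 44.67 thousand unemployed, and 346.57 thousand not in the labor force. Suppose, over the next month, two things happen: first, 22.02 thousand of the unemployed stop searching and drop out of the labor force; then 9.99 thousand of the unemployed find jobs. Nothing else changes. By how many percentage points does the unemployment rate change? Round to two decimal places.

Initially, labor force = 416.23 + 44.67 = 460.90 thousand, so u = 44.67/460.90 = 9.69%.
After the first change, unemployed and labor force both fall by 22.02 → E = 416.23, U = 22.65, labor force = 438.88 thousand.
After the second change, unemployed falls and employed rises by 9.99; labor force unchanged → E = 426.22, U = 12.66, labor force = 438.88 thousand.
New unemployment rate = 12.66 / 438.88 = 2.88%.
Change = 2.88% − 9.69% = −6.81 percentage points.

The unemployment rate changes by −6.81 percentage points.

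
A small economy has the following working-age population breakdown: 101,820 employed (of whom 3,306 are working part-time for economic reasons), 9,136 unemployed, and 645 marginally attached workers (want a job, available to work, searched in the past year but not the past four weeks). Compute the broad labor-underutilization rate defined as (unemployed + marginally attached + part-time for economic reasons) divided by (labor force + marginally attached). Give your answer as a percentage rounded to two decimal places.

Labor force = 101,820 + 9,136 = 110,956.
Numerator = 9,136 + 645 + 3,306 = 13,087.
Denominator = 110,956 + 645 = 111,601.
Broad rate = 13,087 / 111,601 = 11.73%.

Broad underutilization rate ≈ 11.73%.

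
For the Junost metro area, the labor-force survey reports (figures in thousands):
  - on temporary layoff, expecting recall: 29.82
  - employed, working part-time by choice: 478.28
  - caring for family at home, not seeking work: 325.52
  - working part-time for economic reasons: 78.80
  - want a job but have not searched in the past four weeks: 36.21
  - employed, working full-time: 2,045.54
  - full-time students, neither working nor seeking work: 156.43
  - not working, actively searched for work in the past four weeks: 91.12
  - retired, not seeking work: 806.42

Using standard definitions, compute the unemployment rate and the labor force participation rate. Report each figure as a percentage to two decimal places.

Unemployment rate ≈ 4.44%; labor force participation rate ≈ 67.28%.

Employed = 478.28 + 78.80 + 2,045.54 = 2,602.62 thousand (anyone who worked, including part-time for economic reasons, counts as employed).
Unemployed = 29.82 + 91.12 = 120.94 thousand (jobless and actively searching, or on temporary layoff).
Labor force = 2,602.62 + 120.94 = 2,723.56 thousand.
Not in labor force = 325.52 + 36.21 + 156.43 + 806.42 = 1,324.58 thousand (those not working and not actively searching are outside the labor force — including those who want a job but have given up searching).
Civilian working-age population = 2,723.56 + 1,324.58 = 4,048.14 thousand.
Unemployment rate = 120.94 / 2,723.56 = 4.44%.
Labor force participation rate = 2,723.56 / 4,048.14 = 67.28%.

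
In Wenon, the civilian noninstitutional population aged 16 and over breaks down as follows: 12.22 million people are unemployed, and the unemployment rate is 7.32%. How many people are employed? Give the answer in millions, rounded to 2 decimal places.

About 154.72 million are employed.

Labor force = U / u = 12.22 / 0.0732 ≈ 166.94 million.
Employed = labor force − unemployed = 166.94 − 12.22 = 154.72 million.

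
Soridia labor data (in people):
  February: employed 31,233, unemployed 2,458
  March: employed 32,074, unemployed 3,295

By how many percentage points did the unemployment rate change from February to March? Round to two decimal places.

The unemployment rate changed by +2.02 percentage points.

February: labor force = 31,233 + 2,458 = 33,691; u = 2,458/33,691 = 7.30%.
March: labor force = 32,074 + 3,295 = 35,369; u = 3,295/35,369 = 9.32%.
Change = 9.32% − 7.30% = +2.02 pp.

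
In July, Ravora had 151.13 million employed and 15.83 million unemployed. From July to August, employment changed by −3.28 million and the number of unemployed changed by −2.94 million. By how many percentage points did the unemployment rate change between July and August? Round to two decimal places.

July: labor force = 151.13 + 15.83 = 166.96; u = 15.83/166.96 = 9.48%.
August: labor force = 147.85 + 12.89 = 160.74; u = 12.89/160.74 = 8.02%.
Change = 8.02% − 9.48% = −1.46 pp.

The unemployment rate changed by −1.46 percentage points.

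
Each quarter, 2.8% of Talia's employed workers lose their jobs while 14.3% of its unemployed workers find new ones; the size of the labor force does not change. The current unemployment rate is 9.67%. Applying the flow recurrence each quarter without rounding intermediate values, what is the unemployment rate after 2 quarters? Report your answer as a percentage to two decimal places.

With a fixed labor force, u_{t+1} = u_t + s·(1−u_t) − f·u_t = u_t·(1−s−f) + s.
Here 1−s−f = 0.829 and s = 0.028.
u_1 = 0.096700 × 0.829 + 0.028 = 0.108164.
u_2 = 0.108164 × 0.829 + 0.028 = 0.117668.

Unemployment rate after two quarters ≈ 11.77%.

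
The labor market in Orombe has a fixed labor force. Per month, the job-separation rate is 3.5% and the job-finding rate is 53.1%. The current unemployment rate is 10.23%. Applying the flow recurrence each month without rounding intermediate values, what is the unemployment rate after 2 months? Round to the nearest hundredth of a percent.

Unemployment rate after two months ≈ 6.95%.

With a fixed labor force, u_{t+1} = u_t + s·(1−u_t) − f·u_t = u_t·(1−s−f) + s.
Here 1−s−f = 0.434 and s = 0.035.
u_1 = 0.102300 × 0.434 + 0.035 = 0.079398.
u_2 = 0.079398 × 0.434 + 0.035 = 0.069459.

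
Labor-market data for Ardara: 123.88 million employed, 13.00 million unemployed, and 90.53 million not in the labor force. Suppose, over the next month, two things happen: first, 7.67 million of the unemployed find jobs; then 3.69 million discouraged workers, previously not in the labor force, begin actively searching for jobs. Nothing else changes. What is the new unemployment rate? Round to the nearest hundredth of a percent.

New unemployment rate ≈ 6.42%.

Initially, labor force = 123.88 + 13.00 = 136.88 million, so u = 13.00/136.88 = 9.50%.
After the first change, unemployed falls and employed rises by 7.67; labor force unchanged → E = 131.55, U = 5.33, labor force = 136.88 million.
After the second change, unemployed and labor force both rise by 3.69 → E = 131.55, U = 9.02, labor force = 140.57 million.
New unemployment rate = 9.02 / 140.57 = 6.42%.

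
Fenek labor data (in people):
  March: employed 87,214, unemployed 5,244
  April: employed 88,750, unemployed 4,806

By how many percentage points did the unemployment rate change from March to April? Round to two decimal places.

The unemployment rate changed by −0.53 percentage points.

March: labor force = 87,214 + 5,244 = 92,458; u = 5,244/92,458 = 5.67%.
April: labor force = 88,750 + 4,806 = 93,556; u = 4,806/93,556 = 5.14%.
Change = 5.14% − 5.67% = −0.53 pp.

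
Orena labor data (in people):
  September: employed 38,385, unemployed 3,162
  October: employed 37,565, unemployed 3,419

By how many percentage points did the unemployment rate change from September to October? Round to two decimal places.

The unemployment rate changed by +0.73 percentage points.

September: labor force = 38,385 + 3,162 = 41,547; u = 3,162/41,547 = 7.61%.
October: labor force = 37,565 + 3,419 = 40,984; u = 3,419/40,984 = 8.34%.
Change = 8.34% − 7.61% = +0.73 pp.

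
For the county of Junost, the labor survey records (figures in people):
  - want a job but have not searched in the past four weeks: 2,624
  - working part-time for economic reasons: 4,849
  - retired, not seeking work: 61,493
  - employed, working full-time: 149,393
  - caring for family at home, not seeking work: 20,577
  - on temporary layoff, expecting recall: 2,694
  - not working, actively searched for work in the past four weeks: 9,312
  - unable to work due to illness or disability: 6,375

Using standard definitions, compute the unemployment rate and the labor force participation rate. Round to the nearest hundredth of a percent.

Unemployment rate ≈ 7.22%; labor force participation rate ≈ 64.61%.

Employed = 4,849 + 149,393 = 154,242 (anyone who worked, including part-time for economic reasons, counts as employed).
Unemployed = 2,694 + 9,312 = 12,006 (jobless and actively searching, or on temporary layoff).
Labor force = 154,242 + 12,006 = 166,248.
Not in labor force = 2,624 + 61,493 + 20,577 + 6,375 = 91,069 (those not working and not actively searching are outside the labor force — including those who want a job but have given up searching).
Civilian working-age population = 166,248 + 91,069 = 257,317.
Unemployment rate = 12,006 / 166,248 = 7.22%.
Labor force participation rate = 166,248 / 257,317 = 64.61%.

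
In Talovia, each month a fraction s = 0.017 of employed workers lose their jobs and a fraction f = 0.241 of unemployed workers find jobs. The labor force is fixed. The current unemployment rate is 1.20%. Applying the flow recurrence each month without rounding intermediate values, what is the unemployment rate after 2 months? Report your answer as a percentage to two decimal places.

Unemployment rate after two months ≈ 3.62%.

With a fixed labor force, u_{t+1} = u_t + s·(1−u_t) − f·u_t = u_t·(1−s−f) + s.
Here 1−s−f = 0.742 and s = 0.017.
u_1 = 0.012000 × 0.742 + 0.017 = 0.025904.
u_2 = 0.025904 × 0.742 + 0.017 = 0.036221.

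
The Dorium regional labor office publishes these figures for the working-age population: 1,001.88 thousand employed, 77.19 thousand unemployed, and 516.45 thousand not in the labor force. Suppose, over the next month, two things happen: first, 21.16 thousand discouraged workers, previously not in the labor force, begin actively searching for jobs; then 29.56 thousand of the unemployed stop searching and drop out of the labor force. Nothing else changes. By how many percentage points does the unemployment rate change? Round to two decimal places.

Initially, labor force = 1,001.88 + 77.19 = 1,079.07 thousand, so u = 77.19/1,079.07 = 7.15%.
After the first change, unemployed and labor force both rise by 21.16 → E = 1,001.88, U = 98.35, labor force = 1,100.23 thousand.
After the second change, unemployed and labor force both fall by 29.56 → E = 1,001.88, U = 68.79, labor force = 1,070.67 thousand.
New unemployment rate = 68.79 / 1,070.67 = 6.42%.
Change = 6.42% − 7.15% = −0.73 percentage points.

The unemployment rate changes by −0.73 percentage points.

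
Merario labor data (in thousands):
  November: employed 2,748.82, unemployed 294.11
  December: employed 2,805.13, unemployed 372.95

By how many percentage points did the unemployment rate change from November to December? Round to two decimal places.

The unemployment rate changed by +2.07 percentage points.

November: labor force = 2,748.82 + 294.11 = 3,042.93; u = 294.11/3,042.93 = 9.67%.
December: labor force = 2,805.13 + 372.95 = 3,178.08; u = 372.95/3,178.08 = 11.74%.
Change = 11.74% − 9.67% = +2.07 pp.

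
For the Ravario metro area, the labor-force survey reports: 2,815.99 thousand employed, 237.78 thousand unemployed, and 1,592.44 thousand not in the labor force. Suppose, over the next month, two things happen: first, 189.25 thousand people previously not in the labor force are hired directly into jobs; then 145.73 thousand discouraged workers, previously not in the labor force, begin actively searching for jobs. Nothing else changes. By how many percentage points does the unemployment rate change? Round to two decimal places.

Initially, labor force = 2,815.99 + 237.78 = 3,053.77 thousand, so u = 237.78/3,053.77 = 7.79%.
After the first change, employed and labor force both rise by 189.25; unemployed unchanged → E = 3,005.24, U = 237.78, labor force = 3,243.02 thousand.
After the second change, unemployed and labor force both rise by 145.73 → E = 3,005.24, U = 383.51, labor force = 3,388.75 thousand.
New unemployment rate = 383.51 / 3,388.75 = 11.32%.
Change = 11.32% − 7.79% = +3.53 percentage points.

The unemployment rate changes by +3.53 percentage points.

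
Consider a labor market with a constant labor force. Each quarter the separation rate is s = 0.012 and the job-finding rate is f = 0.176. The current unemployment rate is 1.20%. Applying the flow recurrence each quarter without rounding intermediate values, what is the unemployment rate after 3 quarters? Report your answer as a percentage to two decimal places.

With a fixed labor force, u_{t+1} = u_t + s·(1−u_t) − f·u_t = u_t·(1−s−f) + s.
Here 1−s−f = 0.812 and s = 0.012.
u_1 = 0.012000 × 0.812 + 0.012 = 0.021744.
u_2 = 0.021744 × 0.812 + 0.012 = 0.029656.
u_3 = 0.029656 × 0.812 + 0.012 = 0.036081.

Unemployment rate after three quarters ≈ 3.61%.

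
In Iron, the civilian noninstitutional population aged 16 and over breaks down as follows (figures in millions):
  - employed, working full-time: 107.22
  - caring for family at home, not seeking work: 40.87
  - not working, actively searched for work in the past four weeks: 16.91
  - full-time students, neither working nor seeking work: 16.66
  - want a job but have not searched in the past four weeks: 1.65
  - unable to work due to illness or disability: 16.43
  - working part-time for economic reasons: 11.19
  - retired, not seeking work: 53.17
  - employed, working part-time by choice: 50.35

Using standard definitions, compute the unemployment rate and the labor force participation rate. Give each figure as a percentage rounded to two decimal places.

Employed = 107.22 + 11.19 + 50.35 = 168.76 million (anyone who worked, including part-time for economic reasons, counts as employed).
Unemployed = 16.91 million.
Labor force = 168.76 + 16.91 = 185.67 million.
Not in labor force = 40.87 + 16.66 + 1.65 + 16.43 + 53.17 = 128.78 million (those not working and not actively searching are outside the labor force — including those who want a job but have given up searching).
Civilian working-age population = 185.67 + 128.78 = 314.45 million.
Unemployment rate = 16.91 / 185.67 = 9.11%.
Labor force participation rate = 185.67 / 314.45 = 59.05%.

Unemployment rate ≈ 9.11%; labor force participation rate ≈ 59.05%.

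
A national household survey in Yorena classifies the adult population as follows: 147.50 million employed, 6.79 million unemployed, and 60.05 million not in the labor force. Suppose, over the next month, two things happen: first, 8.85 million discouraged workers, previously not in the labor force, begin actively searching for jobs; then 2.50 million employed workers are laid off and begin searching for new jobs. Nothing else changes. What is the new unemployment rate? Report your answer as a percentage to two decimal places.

Initially, labor force = 147.50 + 6.79 = 154.29 million, so u = 6.79/154.29 = 4.40%.
After the first change, unemployed and labor force both rise by 8.85 → E = 147.50, U = 15.64, labor force = 163.14 million.
After the second change, employed falls and unemployed rises by 2.50; labor force unchanged → E = 145.00, U = 18.14, labor force = 163.14 million.
New unemployment rate = 18.14 / 163.14 = 11.12%.

New unemployment rate ≈ 11.12%.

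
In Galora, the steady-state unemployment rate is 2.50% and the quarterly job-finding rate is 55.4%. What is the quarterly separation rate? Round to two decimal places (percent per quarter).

From u* = s/(s+f): s = u·f/(1−u).
s = 0.0250 × 55.4 / (1 − 0.0250) = 1.3850 / 0.9750 ≈ 1.42% per quarter.

Separation rate ≈ 1.42% per quarter.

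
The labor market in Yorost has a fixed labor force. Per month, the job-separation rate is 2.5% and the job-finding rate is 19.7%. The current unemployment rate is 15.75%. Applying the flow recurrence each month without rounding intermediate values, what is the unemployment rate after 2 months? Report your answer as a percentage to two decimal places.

Unemployment rate after two months ≈ 13.98%.

With a fixed labor force, u_{t+1} = u_t + s·(1−u_t) − f·u_t = u_t·(1−s−f) + s.
Here 1−s−f = 0.778 and s = 0.025.
u_1 = 0.157500 × 0.778 + 0.025 = 0.147535.
u_2 = 0.147535 × 0.778 + 0.025 = 0.139782.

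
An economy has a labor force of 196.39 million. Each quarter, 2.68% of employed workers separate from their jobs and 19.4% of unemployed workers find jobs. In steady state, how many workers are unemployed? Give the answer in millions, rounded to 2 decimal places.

Steady-state unemployment rate u* = s/(s+f) = 2.68/(2.68+19.4) = 0.121377.
Unemployed = u* × labor force = 0.121377 × 196.39 ≈ 23.84 million.

About 23.84 million are unemployed in steady state.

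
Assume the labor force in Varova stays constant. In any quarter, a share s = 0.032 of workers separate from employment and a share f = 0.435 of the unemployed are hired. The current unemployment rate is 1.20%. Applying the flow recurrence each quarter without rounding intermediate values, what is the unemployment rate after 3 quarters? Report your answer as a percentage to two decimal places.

With a fixed labor force, u_{t+1} = u_t + s·(1−u_t) − f·u_t = u_t·(1−s−f) + s.
Here 1−s−f = 0.533 and s = 0.032.
u_1 = 0.012000 × 0.533 + 0.032 = 0.038396.
u_2 = 0.038396 × 0.533 + 0.032 = 0.052465.
u_3 = 0.052465 × 0.533 + 0.032 = 0.059964.

Unemployment rate after three quarters ≈ 6.00%.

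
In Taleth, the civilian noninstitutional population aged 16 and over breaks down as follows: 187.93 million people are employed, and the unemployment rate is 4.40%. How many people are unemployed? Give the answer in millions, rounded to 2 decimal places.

About 8.65 million are unemployed.

Let U be the number unemployed. The labor force is E + U, and U/(E+U) = 0.0440.
So U = 0.0440 × 187.93 / (1 − 0.0440) = 8.2689 / 0.9560 ≈ 8.65 million.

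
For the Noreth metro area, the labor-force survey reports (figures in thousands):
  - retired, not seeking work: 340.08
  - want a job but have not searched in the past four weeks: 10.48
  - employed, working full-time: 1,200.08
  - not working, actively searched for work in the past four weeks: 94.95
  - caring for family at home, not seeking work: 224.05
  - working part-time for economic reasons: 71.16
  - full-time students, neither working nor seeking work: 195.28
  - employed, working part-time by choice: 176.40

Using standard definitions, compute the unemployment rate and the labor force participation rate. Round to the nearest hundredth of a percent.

Employed = 1,200.08 + 71.16 + 176.40 = 1,447.64 thousand (anyone who worked, including part-time for economic reasons, counts as employed).
Unemployed = 94.95 thousand.
Labor force = 1,447.64 + 94.95 = 1,542.59 thousand.
Not in labor force = 340.08 + 10.48 + 224.05 + 195.28 = 769.89 thousand (those not working and not actively searching are outside the labor force — including those who want a job but have given up searching).
Civilian working-age population = 1,542.59 + 769.89 = 2,312.48 thousand.
Unemployment rate = 94.95 / 1,542.59 = 6.16%.
Labor force participation rate = 1,542.59 / 2,312.48 = 66.71%.

Unemployment rate ≈ 6.16%; labor force participation rate ≈ 66.71%.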